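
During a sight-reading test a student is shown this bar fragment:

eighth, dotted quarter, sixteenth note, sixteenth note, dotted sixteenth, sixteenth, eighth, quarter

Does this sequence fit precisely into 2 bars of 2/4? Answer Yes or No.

One bar of 2/4 = 16 thirty-second notes, so 2 bars = 32.
Express everything in thirty-second notes: eighth = 4; dotted quarter = 12; sixteenth note = 2; sixteenth note = 2; dotted sixteenth = 3; sixteenth = 2; eighth = 4; quarter = 8.
Altogether 4 + 12 + 2 + 2 + 3 + 2 + 4 + 8 = 37.
37 exceeds 32, so the answer is No.

No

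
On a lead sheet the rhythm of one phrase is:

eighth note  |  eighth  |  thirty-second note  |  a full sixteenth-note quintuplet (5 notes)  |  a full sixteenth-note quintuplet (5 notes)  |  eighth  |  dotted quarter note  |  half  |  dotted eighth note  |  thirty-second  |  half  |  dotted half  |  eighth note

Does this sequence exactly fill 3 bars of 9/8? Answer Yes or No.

Yes

One bar of 9/8 = 36 thirty-second notes, so 3 bars = 108.
In thirty-second notes: eighth note = 4; eighth = 4; thirty-second note = 1; a full sixteenth-note quintuplet (5 notes) (five quintuplet sixteenths span one quarter) = 8; a full sixteenth-note quintuplet (5 notes) (five quintuplet sixteenths span one quarter) = 8; eighth = 4; dotted quarter note = 12; half = 16; dotted eighth note = 6; thirty-second = 1; half = 16; dotted half = 24; eighth note = 4.
Total: 4 + 4 + 1 + 8 + 8 + 4 + 12 + 16 + 6 + 1 + 16 + 24 + 4 = 108.
108 equals 108, so the answer is Yes.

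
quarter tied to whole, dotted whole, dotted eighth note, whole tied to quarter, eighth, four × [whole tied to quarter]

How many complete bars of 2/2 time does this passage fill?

9

One bar of 2/2 = 16 sixteenth notes.
Express everything in sixteenth notes: quarter tied to whole (quarter + whole) = 20; dotted whole = 24; dotted eighth note = 3; whole tied to quarter (whole + quarter) = 20; eighth = 2; whole tied to quarter (whole + quarter) = 20; whole tied to quarter (whole + quarter) = 20; whole tied to quarter (whole + quarter) = 20; whole tied to quarter (whole + quarter) = 20.
Sum: 20 + 24 + 3 + 20 + 2 + 20 + 20 + 20 + 20 = 149.
149 ÷ 16 = 9 complete bars with 5 left over.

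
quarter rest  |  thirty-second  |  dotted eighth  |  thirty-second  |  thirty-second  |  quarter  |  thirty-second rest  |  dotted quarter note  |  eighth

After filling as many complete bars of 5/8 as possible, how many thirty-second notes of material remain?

One bar of 5/8 = 20 thirty-second notes.
In thirty-second notes: quarter rest = 8; thirty-second = 1; dotted eighth = 6; thirty-second = 1; thirty-second = 1; quarter = 8; thirty-second rest = 1; dotted quarter note = 12; eighth = 4.
Adding: 8 + 1 + 6 + 1 + 1 + 8 + 1 + 12 + 4 = 42.
42 ÷ 20 = 2 complete bars with 2 thirty-second notes remaining.

2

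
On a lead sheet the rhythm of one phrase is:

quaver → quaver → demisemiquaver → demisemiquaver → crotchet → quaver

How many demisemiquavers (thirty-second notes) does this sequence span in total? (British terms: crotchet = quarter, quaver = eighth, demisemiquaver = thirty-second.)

Convert each value to thirty-second notes: quaver = 4; quaver = 4; demisemiquaver = 1; demisemiquaver = 1; crotchet = 8; quaver = 4.
Sum: 4 + 4 + 1 + 1 + 8 + 4 = 22 thirty-second notes.

22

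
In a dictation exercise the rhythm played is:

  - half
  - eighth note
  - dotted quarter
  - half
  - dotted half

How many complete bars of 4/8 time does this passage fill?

4

One bar of 4/8 = 4 eighth notes.
Working in eighth notes: half = 4; eighth note = 1; dotted quarter = 3; half = 4; dotted half = 6.
Altogether 4 + 1 + 3 + 4 + 6 = 18.
18 ÷ 4 = 4 complete bars with 2 left over.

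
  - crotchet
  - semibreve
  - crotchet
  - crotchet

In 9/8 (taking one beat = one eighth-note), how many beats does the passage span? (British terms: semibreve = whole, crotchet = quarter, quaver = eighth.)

One eighth-note beat = 2 sixteenth notes.
Express everything in sixteenth notes: crotchet = 4; semibreve = 16; crotchet = 4; crotchet = 4.
Adding: 4 + 16 + 4 + 4 = 28.
28 ÷ 2 = 14 beats.

14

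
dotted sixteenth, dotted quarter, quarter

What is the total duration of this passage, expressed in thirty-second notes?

Working in thirty-second notes: dotted sixteenth = 3; dotted quarter = 12; quarter = 8.
Total: 3 + 12 + 8 = 23 thirty-second notes.

23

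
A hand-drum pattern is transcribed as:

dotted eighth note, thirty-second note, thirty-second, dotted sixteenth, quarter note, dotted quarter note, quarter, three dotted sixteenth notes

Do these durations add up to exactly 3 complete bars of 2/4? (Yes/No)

Yes

One bar of 2/4 = 16 thirty-second notes, so 3 bars = 48.
Convert each value to thirty-second notes: dotted eighth note = 6; thirty-second note = 1; thirty-second = 1; dotted sixteenth = 3; quarter note = 8; dotted quarter note = 12; quarter = 8; dotted sixteenth note = 3; dotted sixteenth note = 3; dotted sixteenth note = 3.
Adding: 6 + 1 + 1 + 3 + 8 + 12 + 8 + 3 + 3 + 3 = 48.
48 equals 48, so the answer is Yes.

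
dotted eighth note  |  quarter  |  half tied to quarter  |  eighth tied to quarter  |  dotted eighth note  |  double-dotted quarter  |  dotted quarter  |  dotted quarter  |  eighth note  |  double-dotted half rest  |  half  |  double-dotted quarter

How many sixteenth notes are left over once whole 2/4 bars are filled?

One bar of 2/4 = 8 sixteenth notes.
Express everything in sixteenth notes: dotted eighth note = 3; quarter = 4; half tied to quarter (half + quarter) = 12; eighth tied to quarter (eighth + quarter) = 6; dotted eighth note = 3; double-dotted quarter = 7; dotted quarter = 6; dotted quarter = 6; eighth note = 2; double-dotted half rest = 14; half = 8; double-dotted quarter = 7.
Sum: 3 + 4 + 12 + 6 + 3 + 7 + 6 + 6 + 2 + 14 + 8 + 7 = 78.
78 ÷ 8 = 9 complete bars with 6 sixteenth notes remaining.

6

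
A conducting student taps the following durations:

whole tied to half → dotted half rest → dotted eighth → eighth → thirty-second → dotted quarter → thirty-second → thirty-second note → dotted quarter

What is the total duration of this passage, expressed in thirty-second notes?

109

In thirty-second notes: whole tied to half (whole + half) = 48; dotted half rest = 24; dotted eighth = 6; eighth = 4; thirty-second = 1; dotted quarter = 12; thirty-second = 1; thirty-second note = 1; dotted quarter = 12.
Sum: 48 + 24 + 6 + 4 + 1 + 12 + 1 + 1 + 12 = 109 thirty-second notes.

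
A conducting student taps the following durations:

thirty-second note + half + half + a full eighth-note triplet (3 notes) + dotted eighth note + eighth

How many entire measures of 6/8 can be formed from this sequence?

2

One bar of 6/8 = 24 thirty-second notes.
Each duration in thirty-second notes: thirty-second note = 1; half = 16; half = 16; a full eighth-note triplet (3 notes) (three triplet eighths span one quarter) = 8; dotted eighth note = 6; eighth = 4.
Sum: 1 + 16 + 16 + 8 + 6 + 4 = 51.
51 ÷ 24 = 2 complete bars with 3 left over.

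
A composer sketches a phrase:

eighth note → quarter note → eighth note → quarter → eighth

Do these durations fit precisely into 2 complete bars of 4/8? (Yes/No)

One bar of 4/8 = 4 eighth notes, so 2 bars = 8.
In eighth notes: eighth note = 1; quarter note = 2; eighth note = 1; quarter = 2; eighth = 1.
Total: 1 + 2 + 1 + 2 + 1 = 7.
7 falls short of 8, so the answer is No.

No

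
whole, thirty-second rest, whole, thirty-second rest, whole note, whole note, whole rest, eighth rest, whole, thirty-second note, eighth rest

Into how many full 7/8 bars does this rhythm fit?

7

One bar of 7/8 = 28 thirty-second notes.
Each duration in thirty-second notes: whole = 32; thirty-second rest = 1; whole = 32; thirty-second rest = 1; whole note = 32; whole note = 32; whole rest = 32; eighth rest = 4; whole = 32; thirty-second note = 1; eighth rest = 4.
Total: 32 + 1 + 32 + 1 + 32 + 32 + 32 + 4 + 32 + 1 + 4 = 203.
203 ÷ 28 = 7 complete bars with 7 left over.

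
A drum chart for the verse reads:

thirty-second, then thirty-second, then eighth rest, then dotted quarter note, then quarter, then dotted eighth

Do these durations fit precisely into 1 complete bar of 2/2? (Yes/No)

Yes

One bar of 2/2 = 32 thirty-second notes.
Convert each value to thirty-second notes: thirty-second = 1; thirty-second = 1; eighth rest = 4; dotted quarter note = 12; quarter = 8; dotted eighth = 6.
Altogether 1 + 1 + 4 + 12 + 8 + 6 = 32.
32 equals 32, so the answer is Yes.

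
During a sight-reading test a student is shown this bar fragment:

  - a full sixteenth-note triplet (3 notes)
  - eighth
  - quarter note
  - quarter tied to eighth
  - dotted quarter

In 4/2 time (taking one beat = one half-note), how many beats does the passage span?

2.5

One half-note beat = 4 eighth notes.
In eighth notes: a full sixteenth-note triplet (3 notes) (three triplet sixteenths span one eighth) = 1; eighth = 1; quarter note = 2; quarter tied to eighth (quarter + eighth) = 3; dotted quarter = 3.
Total: 1 + 1 + 2 + 3 + 3 = 10.
10 ÷ 4 = 2.5 beats.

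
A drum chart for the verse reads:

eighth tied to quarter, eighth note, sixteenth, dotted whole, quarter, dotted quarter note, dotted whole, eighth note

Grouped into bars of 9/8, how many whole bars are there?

One bar of 9/8 = 18 sixteenth notes.
Express everything in sixteenth notes: eighth tied to quarter (eighth + quarter) = 6; eighth note = 2; sixteenth = 1; dotted whole = 24; quarter = 4; dotted quarter note = 6; dotted whole = 24; eighth note = 2.
Sum: 6 + 2 + 1 + 24 + 4 + 6 + 24 + 2 = 69.
69 ÷ 18 = 3 complete bars with 15 left over.

3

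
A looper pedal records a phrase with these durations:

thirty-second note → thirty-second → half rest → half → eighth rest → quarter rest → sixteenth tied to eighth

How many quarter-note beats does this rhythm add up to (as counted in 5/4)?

One quarter-note beat = 8 thirty-second notes.
Express everything in thirty-second notes: thirty-second note = 1; thirty-second = 1; half rest = 16; half = 16; eighth rest = 4; quarter rest = 8; sixteenth tied to eighth (sixteenth + eighth) = 6.
Altogether 1 + 1 + 16 + 16 + 4 + 8 + 6 = 52.
52 ÷ 8 = 6.5 beats.

6.5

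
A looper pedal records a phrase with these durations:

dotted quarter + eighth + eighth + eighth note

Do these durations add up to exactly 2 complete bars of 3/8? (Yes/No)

One bar of 3/8 = 3 eighth notes, so 2 bars = 6.
Each duration in eighth notes: dotted quarter = 3; eighth = 1; eighth = 1; eighth note = 1.
Sum: 3 + 1 + 1 + 1 = 6.
6 equals 6, so the answer is Yes.

Yes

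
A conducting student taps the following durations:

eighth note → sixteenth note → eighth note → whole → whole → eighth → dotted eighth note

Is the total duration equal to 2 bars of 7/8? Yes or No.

One bar of 7/8 = 14 sixteenth notes, so 2 bars = 28.
Convert each value to sixteenth notes: eighth note = 2; sixteenth note = 1; eighth note = 2; whole = 16; whole = 16; eighth = 2; dotted eighth note = 3.
Sum: 2 + 1 + 2 + 16 + 16 + 2 + 3 = 42.
42 exceeds 28, so the answer is No.

No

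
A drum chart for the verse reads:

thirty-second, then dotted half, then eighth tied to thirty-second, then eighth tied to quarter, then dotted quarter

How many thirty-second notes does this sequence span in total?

Each duration in thirty-second notes: thirty-second = 1; dotted half = 24; eighth tied to thirty-second (eighth + thirty-second) = 5; eighth tied to quarter (eighth + quarter) = 12; dotted quarter = 12.
Sum: 1 + 24 + 5 + 12 + 12 = 54 thirty-second notes.

54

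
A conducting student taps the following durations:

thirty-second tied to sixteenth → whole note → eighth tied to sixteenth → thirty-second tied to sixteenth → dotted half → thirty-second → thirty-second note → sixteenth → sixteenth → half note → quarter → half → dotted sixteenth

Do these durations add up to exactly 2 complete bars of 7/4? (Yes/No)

No

One bar of 7/4 = 56 thirty-second notes, so 2 bars = 112.
In thirty-second notes: thirty-second tied to sixteenth (thirty-second + sixteenth) = 3; whole note = 32; eighth tied to sixteenth (eighth + sixteenth) = 6; thirty-second tied to sixteenth (thirty-second + sixteenth) = 3; dotted half = 24; thirty-second = 1; thirty-second note = 1; sixteenth = 2; sixteenth = 2; half note = 16; quarter = 8; half = 16; dotted sixteenth = 3.
Adding: 3 + 32 + 6 + 3 + 24 + 1 + 1 + 2 + 2 + 16 + 8 + 16 + 3 = 117.
117 exceeds 112, so the answer is No.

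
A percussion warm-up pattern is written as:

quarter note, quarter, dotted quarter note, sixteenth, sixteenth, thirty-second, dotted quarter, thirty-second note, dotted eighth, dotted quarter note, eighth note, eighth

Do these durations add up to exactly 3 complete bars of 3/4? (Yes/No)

One bar of 3/4 = 24 thirty-second notes, so 3 bars = 72.
In thirty-second notes: quarter note = 8; quarter = 8; dotted quarter note = 12; sixteenth = 2; sixteenth = 2; thirty-second = 1; dotted quarter = 12; thirty-second note = 1; dotted eighth = 6; dotted quarter note = 12; eighth note = 4; eighth = 4.
Sum: 8 + 8 + 12 + 2 + 2 + 1 + 12 + 1 + 6 + 12 + 4 + 4 = 72.
72 equals 72, so the answer is Yes.

Yes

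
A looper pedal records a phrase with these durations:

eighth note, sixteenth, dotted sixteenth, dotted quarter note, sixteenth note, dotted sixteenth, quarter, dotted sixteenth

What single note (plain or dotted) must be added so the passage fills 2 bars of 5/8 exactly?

dotted sixteenth note

2 bars of 5/8 = 40 thirty-second notes.
Express everything in thirty-second notes: eighth note = 4; sixteenth = 2; dotted sixteenth = 3; dotted quarter note = 12; sixteenth note = 2; dotted sixteenth = 3; quarter = 8; dotted sixteenth = 3.
Adding: 4 + 2 + 3 + 12 + 2 + 3 + 8 + 3 = 37.
Remaining: 40 − 37 = 3 thirty-second notes, which is a dotted sixteenth note.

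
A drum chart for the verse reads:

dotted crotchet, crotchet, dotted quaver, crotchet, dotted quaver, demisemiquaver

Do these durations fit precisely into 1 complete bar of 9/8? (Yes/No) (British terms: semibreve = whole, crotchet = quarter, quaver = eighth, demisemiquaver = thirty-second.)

One bar of 9/8 = 36 thirty-second notes.
In thirty-second notes: dotted crotchet = 12; crotchet = 8; dotted quaver = 6; crotchet = 8; dotted quaver = 6; demisemiquaver = 1.
Total: 12 + 8 + 6 + 8 + 6 + 1 = 41.
41 exceeds 36, so the answer is No.

No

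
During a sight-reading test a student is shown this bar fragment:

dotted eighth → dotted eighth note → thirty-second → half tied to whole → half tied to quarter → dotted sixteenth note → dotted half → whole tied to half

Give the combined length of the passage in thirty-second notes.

Convert each value to thirty-second notes: dotted eighth = 6; dotted eighth note = 6; thirty-second = 1; half tied to whole (half + whole) = 48; half tied to quarter (half + quarter) = 24; dotted sixteenth note = 3; dotted half = 24; whole tied to half (whole + half) = 48.
Total: 6 + 6 + 1 + 48 + 24 + 3 + 24 + 48 = 160 thirty-second notes.

160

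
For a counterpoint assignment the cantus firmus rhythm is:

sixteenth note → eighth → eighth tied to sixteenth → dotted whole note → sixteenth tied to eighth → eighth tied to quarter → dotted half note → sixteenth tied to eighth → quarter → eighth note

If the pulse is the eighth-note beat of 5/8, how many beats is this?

One eighth-note beat = 2 sixteenth notes.
In sixteenth notes: sixteenth note = 1; eighth = 2; eighth tied to sixteenth (eighth + sixteenth) = 3; dotted whole note = 24; sixteenth tied to eighth (sixteenth + eighth) = 3; eighth tied to quarter (eighth + quarter) = 6; dotted half note = 12; sixteenth tied to eighth (sixteenth + eighth) = 3; quarter = 4; eighth note = 2.
Adding: 1 + 2 + 3 + 24 + 3 + 6 + 12 + 3 + 4 + 2 = 60.
60 ÷ 2 = 30 beats.

30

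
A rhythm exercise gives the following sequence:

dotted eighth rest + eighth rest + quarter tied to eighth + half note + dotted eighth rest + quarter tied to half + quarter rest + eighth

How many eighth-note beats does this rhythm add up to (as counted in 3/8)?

20

One eighth-note beat = 2 sixteenth notes.
In sixteenth notes: dotted eighth rest = 3; eighth rest = 2; quarter tied to eighth (quarter + eighth) = 6; half note = 8; dotted eighth rest = 3; quarter tied to half (quarter + half) = 12; quarter rest = 4; eighth = 2.
Adding: 3 + 2 + 6 + 8 + 3 + 12 + 4 + 2 = 40.
40 ÷ 2 = 20 beats.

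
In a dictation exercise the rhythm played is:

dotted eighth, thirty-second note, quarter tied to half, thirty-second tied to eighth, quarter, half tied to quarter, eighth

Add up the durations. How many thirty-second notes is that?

72

Working in thirty-second notes: dotted eighth = 6; thirty-second note = 1; quarter tied to half (quarter + half) = 24; thirty-second tied to eighth (thirty-second + eighth) = 5; quarter = 8; half tied to quarter (half + quarter) = 24; eighth = 4.
Altogether 6 + 1 + 24 + 5 + 8 + 24 + 4 = 72 thirty-second notes.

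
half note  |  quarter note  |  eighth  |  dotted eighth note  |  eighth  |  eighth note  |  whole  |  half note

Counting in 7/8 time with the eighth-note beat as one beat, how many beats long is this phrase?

22.5

One eighth-note beat = 2 sixteenth notes.
In sixteenth notes: half note = 8; quarter note = 4; eighth = 2; dotted eighth note = 3; eighth = 2; eighth note = 2; whole = 16; half note = 8.
Total: 8 + 4 + 2 + 3 + 2 + 2 + 16 + 8 = 45.
45 ÷ 2 = 22.5 beats.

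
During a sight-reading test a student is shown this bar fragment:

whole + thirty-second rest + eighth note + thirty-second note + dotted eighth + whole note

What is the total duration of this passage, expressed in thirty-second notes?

76

Convert each value to thirty-second notes: whole = 32; thirty-second rest = 1; eighth note = 4; thirty-second note = 1; dotted eighth = 6; whole note = 32.
Total: 32 + 1 + 4 + 1 + 6 + 32 = 76 thirty-second notes.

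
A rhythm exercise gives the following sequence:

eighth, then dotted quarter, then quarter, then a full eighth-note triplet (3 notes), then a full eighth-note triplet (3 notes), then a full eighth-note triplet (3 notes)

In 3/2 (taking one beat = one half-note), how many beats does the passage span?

3

One half-note beat = 4 eighth notes.
Working in eighth notes: eighth = 1; dotted quarter = 3; quarter = 2; a full eighth-note triplet (3 notes) (three triplet eighths span one quarter) = 2; a full eighth-note triplet (3 notes) (three triplet eighths span one quarter) = 2; a full eighth-note triplet (3 notes) (three triplet eighths span one quarter) = 2.
Altogether 1 + 3 + 2 + 2 + 2 + 2 = 12.
12 ÷ 4 = 3 beats.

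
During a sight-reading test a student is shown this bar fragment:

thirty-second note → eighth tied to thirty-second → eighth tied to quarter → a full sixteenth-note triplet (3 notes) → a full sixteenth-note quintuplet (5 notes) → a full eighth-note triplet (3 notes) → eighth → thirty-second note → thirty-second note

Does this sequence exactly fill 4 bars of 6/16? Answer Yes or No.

No

One bar of 6/16 = 12 thirty-second notes, so 4 bars = 48.
Express everything in thirty-second notes: thirty-second note = 1; eighth tied to thirty-second (eighth + thirty-second) = 5; eighth tied to quarter (eighth + quarter) = 12; a full sixteenth-note triplet (3 notes) (three triplet sixteenths span one eighth) = 4; a full sixteenth-note quintuplet (5 notes) (five quintuplet sixteenths span one quarter) = 8; a full eighth-note triplet (3 notes) (three triplet eighths span one quarter) = 8; eighth = 4; thirty-second note = 1; thirty-second note = 1.
Total: 1 + 5 + 12 + 4 + 8 + 8 + 4 + 1 + 1 = 44.
44 falls short of 48, so the answer is No.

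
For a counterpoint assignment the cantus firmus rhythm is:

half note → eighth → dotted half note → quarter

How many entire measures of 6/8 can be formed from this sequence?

One bar of 6/8 = 6 eighth notes.
Express everything in eighth notes: half note = 4; eighth = 1; dotted half note = 6; quarter = 2.
Total: 4 + 1 + 6 + 2 = 13.
13 ÷ 6 = 2 complete bars with 1 left over.

2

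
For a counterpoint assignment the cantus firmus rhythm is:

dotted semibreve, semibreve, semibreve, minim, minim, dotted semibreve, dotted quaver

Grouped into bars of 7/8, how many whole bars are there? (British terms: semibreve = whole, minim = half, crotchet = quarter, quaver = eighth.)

7

One bar of 7/8 = 14 sixteenth notes.
Express everything in sixteenth notes: dotted semibreve = 24; semibreve = 16; semibreve = 16; minim = 8; minim = 8; dotted semibreve = 24; dotted quaver = 3.
Altogether 24 + 16 + 16 + 8 + 8 + 24 + 3 = 99.
99 ÷ 14 = 7 complete bars with 1 left over.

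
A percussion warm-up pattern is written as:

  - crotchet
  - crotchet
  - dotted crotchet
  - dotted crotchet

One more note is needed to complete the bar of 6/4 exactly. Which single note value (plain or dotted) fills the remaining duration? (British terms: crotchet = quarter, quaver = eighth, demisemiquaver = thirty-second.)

quarter note

The bar of 6/4 = 12 eighth notes.
Each duration in eighth notes: crotchet = 2; crotchet = 2; dotted crotchet = 3; dotted crotchet = 3.
Total: 2 + 2 + 3 + 3 = 10.
Remaining: 12 − 10 = 2 eighth notes, which is a quarter note.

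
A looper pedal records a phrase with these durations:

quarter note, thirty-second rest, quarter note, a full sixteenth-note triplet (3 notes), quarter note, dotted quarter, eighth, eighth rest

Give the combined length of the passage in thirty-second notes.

Express everything in thirty-second notes: quarter note = 8; thirty-second rest = 1; quarter note = 8; a full sixteenth-note triplet (3 notes) (three triplet sixteenths span one eighth) = 4; quarter note = 8; dotted quarter = 12; eighth = 4; eighth rest = 4.
Total: 8 + 1 + 8 + 4 + 8 + 12 + 4 + 4 = 49 thirty-second notes.

49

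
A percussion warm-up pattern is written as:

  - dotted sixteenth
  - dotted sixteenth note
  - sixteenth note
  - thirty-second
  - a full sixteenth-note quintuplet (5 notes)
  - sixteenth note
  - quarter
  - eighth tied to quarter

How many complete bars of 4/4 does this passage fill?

One bar of 4/4 = 32 thirty-second notes.
In thirty-second notes: dotted sixteenth = 3; dotted sixteenth note = 3; sixteenth note = 2; thirty-second = 1; a full sixteenth-note quintuplet (5 notes) (five quintuplet sixteenths span one quarter) = 8; sixteenth note = 2; quarter = 8; eighth tied to quarter (eighth + quarter) = 12.
Total: 3 + 3 + 2 + 1 + 8 + 2 + 8 + 12 = 39.
39 ÷ 32 = 1 complete bar with 7 left over.

1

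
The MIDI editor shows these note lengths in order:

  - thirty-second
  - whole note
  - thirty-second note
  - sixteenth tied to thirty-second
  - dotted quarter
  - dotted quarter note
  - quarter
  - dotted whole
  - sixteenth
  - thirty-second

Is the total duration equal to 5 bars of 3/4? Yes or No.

One bar of 3/4 = 24 thirty-second notes, so 5 bars = 120.
Working in thirty-second notes: thirty-second = 1; whole note = 32; thirty-second note = 1; sixteenth tied to thirty-second (sixteenth + thirty-second) = 3; dotted quarter = 12; dotted quarter note = 12; quarter = 8; dotted whole = 48; sixteenth = 2; thirty-second = 1.
Adding: 1 + 32 + 1 + 3 + 12 + 12 + 8 + 48 + 2 + 1 = 120.
120 equals 120, so the answer is Yes.

Yes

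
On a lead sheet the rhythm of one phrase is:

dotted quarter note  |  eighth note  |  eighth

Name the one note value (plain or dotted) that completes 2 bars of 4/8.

2 bars of 4/8 = 8 eighth notes.
Convert each value to eighth notes: dotted quarter note = 3; eighth note = 1; eighth = 1.
Total: 3 + 1 + 1 = 5.
Remaining: 8 − 5 = 3 eighth notes, which is a dotted quarter note.

dotted quarter note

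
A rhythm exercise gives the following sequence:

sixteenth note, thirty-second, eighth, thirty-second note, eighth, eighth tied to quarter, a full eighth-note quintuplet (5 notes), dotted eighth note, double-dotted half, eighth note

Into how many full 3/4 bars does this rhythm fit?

One bar of 3/4 = 24 thirty-second notes.
Working in thirty-second notes: sixteenth note = 2; thirty-second = 1; eighth = 4; thirty-second note = 1; eighth = 4; eighth tied to quarter (eighth + quarter) = 12; a full eighth-note quintuplet (5 notes) (five quintuplet eighths span one half) = 16; dotted eighth note = 6; double-dotted half = 28; eighth note = 4.
Sum: 2 + 1 + 4 + 1 + 4 + 12 + 16 + 6 + 28 + 4 = 78.
78 ÷ 24 = 3 complete bars with 6 left over.

3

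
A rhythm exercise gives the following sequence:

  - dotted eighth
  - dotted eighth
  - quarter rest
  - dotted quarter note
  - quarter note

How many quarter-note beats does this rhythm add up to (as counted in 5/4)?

5

One quarter-note beat = 4 sixteenth notes.
Express everything in sixteenth notes: dotted eighth = 3; dotted eighth = 3; quarter rest = 4; dotted quarter note = 6; quarter note = 4.
Altogether 3 + 3 + 4 + 6 + 4 = 20.
20 ÷ 4 = 5 beats.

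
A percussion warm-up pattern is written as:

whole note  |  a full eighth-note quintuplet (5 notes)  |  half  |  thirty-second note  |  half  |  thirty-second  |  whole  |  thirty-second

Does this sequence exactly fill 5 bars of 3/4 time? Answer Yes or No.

One bar of 3/4 = 24 thirty-second notes, so 5 bars = 120.
Convert each value to thirty-second notes: whole note = 32; a full eighth-note quintuplet (5 notes) (five quintuplet eighths span one half) = 16; half = 16; thirty-second note = 1; half = 16; thirty-second = 1; whole = 32; thirty-second = 1.
Altogether 32 + 16 + 16 + 1 + 16 + 1 + 32 + 1 = 115.
115 falls short of 120, so the answer is No.

No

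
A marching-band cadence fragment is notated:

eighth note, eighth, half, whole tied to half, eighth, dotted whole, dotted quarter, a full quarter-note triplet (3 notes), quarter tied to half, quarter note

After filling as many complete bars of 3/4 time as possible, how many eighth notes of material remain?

4

One bar of 3/4 = 6 eighth notes.
In eighth notes: eighth note = 1; eighth = 1; half = 4; whole tied to half (whole + half) = 12; eighth = 1; dotted whole = 12; dotted quarter = 3; a full quarter-note triplet (3 notes) (three triplet quarters span one half) = 4; quarter tied to half (quarter + half) = 6; quarter note = 2.
Altogether 1 + 1 + 4 + 12 + 1 + 12 + 3 + 4 + 6 + 2 = 46.
46 ÷ 6 = 7 complete bars with 4 eighth notes remaining.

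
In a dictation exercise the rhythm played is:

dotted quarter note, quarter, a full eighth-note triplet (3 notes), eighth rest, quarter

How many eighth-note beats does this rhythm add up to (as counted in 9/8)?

10

One eighth-note beat = 2 sixteenth notes.
Express everything in sixteenth notes: dotted quarter note = 6; quarter = 4; a full eighth-note triplet (3 notes) (three triplet eighths span one quarter) = 4; eighth rest = 2; quarter = 4.
Total: 6 + 4 + 4 + 2 + 4 = 20.
20 ÷ 2 = 10 beats.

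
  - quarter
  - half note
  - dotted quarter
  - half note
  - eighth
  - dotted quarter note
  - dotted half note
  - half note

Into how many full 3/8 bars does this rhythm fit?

One bar of 3/8 = 3 eighth notes.
In eighth notes: quarter = 2; half note = 4; dotted quarter = 3; half note = 4; eighth = 1; dotted quarter note = 3; dotted half note = 6; half note = 4.
Adding: 2 + 4 + 3 + 4 + 1 + 3 + 6 + 4 = 27.
27 ÷ 3 = 9 complete bars with 0 left over.

9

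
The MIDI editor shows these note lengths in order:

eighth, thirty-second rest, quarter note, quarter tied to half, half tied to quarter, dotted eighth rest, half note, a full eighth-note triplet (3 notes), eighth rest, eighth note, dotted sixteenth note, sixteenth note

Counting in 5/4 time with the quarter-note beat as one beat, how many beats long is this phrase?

13

One quarter-note beat = 8 thirty-second notes.
In thirty-second notes: eighth = 4; thirty-second rest = 1; quarter note = 8; quarter tied to half (quarter + half) = 24; half tied to quarter (half + quarter) = 24; dotted eighth rest = 6; half note = 16; a full eighth-note triplet (3 notes) (three triplet eighths span one quarter) = 8; eighth rest = 4; eighth note = 4; dotted sixteenth note = 3; sixteenth note = 2.
Total: 4 + 1 + 8 + 24 + 24 + 6 + 16 + 8 + 4 + 4 + 3 + 2 = 104.
104 ÷ 8 = 13 beats.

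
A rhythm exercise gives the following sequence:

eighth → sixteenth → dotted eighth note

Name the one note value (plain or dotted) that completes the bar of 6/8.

The bar of 6/8 = 12 sixteenth notes.
Working in sixteenth notes: eighth = 2; sixteenth = 1; dotted eighth note = 3.
Altogether 2 + 1 + 3 = 6.
Remaining: 12 − 6 = 6 sixteenth notes, which is a dotted quarter note.

dotted quarter note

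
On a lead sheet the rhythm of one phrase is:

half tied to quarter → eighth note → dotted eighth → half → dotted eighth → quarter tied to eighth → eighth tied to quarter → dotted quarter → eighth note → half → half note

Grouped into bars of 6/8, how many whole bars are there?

One bar of 6/8 = 12 sixteenth notes.
Convert each value to sixteenth notes: half tied to quarter (half + quarter) = 12; eighth note = 2; dotted eighth = 3; half = 8; dotted eighth = 3; quarter tied to eighth (quarter + eighth) = 6; eighth tied to quarter (eighth + quarter) = 6; dotted quarter = 6; eighth note = 2; half = 8; half note = 8.
Adding: 12 + 2 + 3 + 8 + 3 + 6 + 6 + 6 + 2 + 8 + 8 = 64.
64 ÷ 12 = 5 complete bars with 4 left over.

5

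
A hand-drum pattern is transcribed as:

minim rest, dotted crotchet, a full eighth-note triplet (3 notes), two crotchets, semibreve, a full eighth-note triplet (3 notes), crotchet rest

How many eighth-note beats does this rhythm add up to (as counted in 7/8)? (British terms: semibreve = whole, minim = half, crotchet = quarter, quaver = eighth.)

One eighth-note beat = 2 sixteenth notes.
Working in sixteenth notes: minim rest = 8; dotted crotchet = 6; a full eighth-note triplet (3 notes) (three triplet eighths span one quarter) = 4; crotchet = 4; crotchet = 4; semibreve = 16; a full eighth-note triplet (3 notes) (three triplet eighths span one quarter) = 4; crotchet rest = 4.
Altogether 8 + 6 + 4 + 4 + 4 + 16 + 4 + 4 = 50.
50 ÷ 2 = 25 beats.

25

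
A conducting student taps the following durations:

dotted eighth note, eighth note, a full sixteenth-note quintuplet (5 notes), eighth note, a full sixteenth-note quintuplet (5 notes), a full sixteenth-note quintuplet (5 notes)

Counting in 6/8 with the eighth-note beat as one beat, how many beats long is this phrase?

One eighth-note beat = 2 sixteenth notes.
Working in sixteenth notes: dotted eighth note = 3; eighth note = 2; a full sixteenth-note quintuplet (5 notes) (five quintuplet sixteenths span one quarter) = 4; eighth note = 2; a full sixteenth-note quintuplet (5 notes) (five quintuplet sixteenths span one quarter) = 4; a full sixteenth-note quintuplet (5 notes) (five quintuplet sixteenths span one quarter) = 4.
Sum: 3 + 2 + 4 + 2 + 4 + 4 = 19.
19 ÷ 2 = 9.5 beats.

9.5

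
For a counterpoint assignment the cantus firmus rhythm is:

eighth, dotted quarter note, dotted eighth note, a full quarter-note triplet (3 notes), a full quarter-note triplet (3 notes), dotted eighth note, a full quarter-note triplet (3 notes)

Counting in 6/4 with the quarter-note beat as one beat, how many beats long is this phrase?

One quarter-note beat = 4 sixteenth notes.
Working in sixteenth notes: eighth = 2; dotted quarter note = 6; dotted eighth note = 3; a full quarter-note triplet (3 notes) (three triplet quarters span one half) = 8; a full quarter-note triplet (3 notes) (three triplet quarters span one half) = 8; dotted eighth note = 3; a full quarter-note triplet (3 notes) (three triplet quarters span one half) = 8.
Adding: 2 + 6 + 3 + 8 + 8 + 3 + 8 = 38.
38 ÷ 4 = 9.5 beats.

9.5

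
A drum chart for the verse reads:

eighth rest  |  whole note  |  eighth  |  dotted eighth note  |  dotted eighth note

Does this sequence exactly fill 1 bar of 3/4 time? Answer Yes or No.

One bar of 3/4 = 12 sixteenth notes.
Convert each value to sixteenth notes: eighth rest = 2; whole note = 16; eighth = 2; dotted eighth note = 3; dotted eighth note = 3.
Altogether 2 + 16 + 2 + 3 + 3 = 26.
26 exceeds 12, so the answer is No.

No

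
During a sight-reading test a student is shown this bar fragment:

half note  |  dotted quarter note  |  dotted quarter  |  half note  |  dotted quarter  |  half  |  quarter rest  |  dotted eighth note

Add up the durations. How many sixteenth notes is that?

49

Express everything in sixteenth notes: half note = 8; dotted quarter note = 6; dotted quarter = 6; half note = 8; dotted quarter = 6; half = 8; quarter rest = 4; dotted eighth note = 3.
Adding: 8 + 6 + 6 + 8 + 6 + 8 + 4 + 3 = 49 sixteenth notes.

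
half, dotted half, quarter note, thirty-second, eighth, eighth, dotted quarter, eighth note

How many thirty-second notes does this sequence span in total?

73

Convert each value to thirty-second notes: half = 16; dotted half = 24; quarter note = 8; thirty-second = 1; eighth = 4; eighth = 4; dotted quarter = 12; eighth note = 4.
Altogether 16 + 24 + 8 + 1 + 4 + 4 + 12 + 4 = 73 thirty-second notes.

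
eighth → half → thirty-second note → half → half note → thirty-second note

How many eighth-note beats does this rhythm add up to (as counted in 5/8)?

One eighth-note beat = 4 thirty-second notes.
Convert each value to thirty-second notes: eighth = 4; half = 16; thirty-second note = 1; half = 16; half note = 16; thirty-second note = 1.
Altogether 4 + 16 + 1 + 16 + 16 + 1 = 54.
54 ÷ 4 = 13.5 beats.

13.5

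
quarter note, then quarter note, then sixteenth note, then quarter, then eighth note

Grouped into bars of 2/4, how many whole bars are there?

One bar of 2/4 = 8 sixteenth notes.
Convert each value to sixteenth notes: quarter note = 4; quarter note = 4; sixteenth note = 1; quarter = 4; eighth note = 2.
Sum: 4 + 4 + 1 + 4 + 2 = 15.
15 ÷ 8 = 1 complete bar with 7 left over.

1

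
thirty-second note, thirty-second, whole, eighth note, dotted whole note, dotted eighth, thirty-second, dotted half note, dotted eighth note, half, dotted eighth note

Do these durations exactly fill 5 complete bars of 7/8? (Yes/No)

One bar of 7/8 = 28 thirty-second notes, so 5 bars = 140.
Convert each value to thirty-second notes: thirty-second note = 1; thirty-second = 1; whole = 32; eighth note = 4; dotted whole note = 48; dotted eighth = 6; thirty-second = 1; dotted half note = 24; dotted eighth note = 6; half = 16; dotted eighth note = 6.
Altogether 1 + 1 + 32 + 4 + 48 + 6 + 1 + 24 + 6 + 16 + 6 = 145.
145 exceeds 140, so the answer is No.

No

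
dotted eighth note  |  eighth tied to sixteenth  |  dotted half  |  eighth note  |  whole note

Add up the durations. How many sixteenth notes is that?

36

Express everything in sixteenth notes: dotted eighth note = 3; eighth tied to sixteenth (eighth + sixteenth) = 3; dotted half = 12; eighth note = 2; whole note = 16.
Altogether 3 + 3 + 12 + 2 + 16 = 36 sixteenth notes.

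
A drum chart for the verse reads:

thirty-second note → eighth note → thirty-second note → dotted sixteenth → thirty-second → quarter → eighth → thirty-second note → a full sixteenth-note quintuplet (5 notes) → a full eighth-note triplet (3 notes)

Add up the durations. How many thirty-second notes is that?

39

Convert each value to thirty-second notes: thirty-second note = 1; eighth note = 4; thirty-second note = 1; dotted sixteenth = 3; thirty-second = 1; quarter = 8; eighth = 4; thirty-second note = 1; a full sixteenth-note quintuplet (5 notes) (five quintuplet sixteenths span one quarter) = 8; a full eighth-note triplet (3 notes) (three triplet eighths span one quarter) = 8.
Adding: 1 + 4 + 1 + 3 + 1 + 8 + 4 + 1 + 8 + 8 = 39 thirty-second notes.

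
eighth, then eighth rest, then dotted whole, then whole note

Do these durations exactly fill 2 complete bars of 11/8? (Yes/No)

Yes

One bar of 11/8 = 11 eighth notes, so 2 bars = 22.
Working in eighth notes: eighth = 1; eighth rest = 1; dotted whole = 12; whole note = 8.
Adding: 1 + 1 + 12 + 8 = 22.
22 equals 22, so the answer is Yes.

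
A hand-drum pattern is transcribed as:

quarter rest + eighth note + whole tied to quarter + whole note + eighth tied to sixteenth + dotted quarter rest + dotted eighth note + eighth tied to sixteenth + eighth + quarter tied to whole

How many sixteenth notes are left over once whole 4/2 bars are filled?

One bar of 4/2 = 32 sixteenth notes.
Express everything in sixteenth notes: quarter rest = 4; eighth note = 2; whole tied to quarter (whole + quarter) = 20; whole note = 16; eighth tied to sixteenth (eighth + sixteenth) = 3; dotted quarter rest = 6; dotted eighth note = 3; eighth tied to sixteenth (eighth + sixteenth) = 3; eighth = 2; quarter tied to whole (quarter + whole) = 20.
Total: 4 + 2 + 20 + 16 + 3 + 6 + 3 + 3 + 2 + 20 = 79.
79 ÷ 32 = 2 complete bars with 15 sixteenth notes remaining.

15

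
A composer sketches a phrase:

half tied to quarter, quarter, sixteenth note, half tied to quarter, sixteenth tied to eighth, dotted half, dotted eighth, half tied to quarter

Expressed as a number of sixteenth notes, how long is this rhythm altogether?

In sixteenth notes: half tied to quarter (half + quarter) = 12; quarter = 4; sixteenth note = 1; half tied to quarter (half + quarter) = 12; sixteenth tied to eighth (sixteenth + eighth) = 3; dotted half = 12; dotted eighth = 3; half tied to quarter (half + quarter) = 12.
Total: 12 + 4 + 1 + 12 + 3 + 12 + 3 + 12 = 59 sixteenth notes.

59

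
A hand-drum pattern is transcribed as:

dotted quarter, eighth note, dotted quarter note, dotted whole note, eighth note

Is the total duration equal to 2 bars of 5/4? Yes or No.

One bar of 5/4 = 10 eighth notes, so 2 bars = 20.
Working in eighth notes: dotted quarter = 3; eighth note = 1; dotted quarter note = 3; dotted whole note = 12; eighth note = 1.
Adding: 3 + 1 + 3 + 12 + 1 = 20.
20 equals 20, so the answer is Yes.

Yes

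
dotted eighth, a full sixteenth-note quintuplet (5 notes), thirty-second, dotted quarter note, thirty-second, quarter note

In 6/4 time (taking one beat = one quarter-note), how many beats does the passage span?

4.5

One quarter-note beat = 8 thirty-second notes.
Each duration in thirty-second notes: dotted eighth = 6; a full sixteenth-note quintuplet (5 notes) (five quintuplet sixteenths span one quarter) = 8; thirty-second = 1; dotted quarter note = 12; thirty-second = 1; quarter note = 8.
Total: 6 + 8 + 1 + 12 + 1 + 8 = 36.
36 ÷ 8 = 4.5 beats.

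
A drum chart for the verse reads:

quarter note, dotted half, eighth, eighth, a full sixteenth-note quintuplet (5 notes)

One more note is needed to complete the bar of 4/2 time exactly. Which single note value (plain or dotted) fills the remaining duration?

half note

The bar of 4/2 = 16 eighth notes.
Convert each value to eighth notes: quarter note = 2; dotted half = 6; eighth = 1; eighth = 1; a full sixteenth-note quintuplet (5 notes) (five quintuplet sixteenths span one quarter) = 2.
Adding: 2 + 6 + 1 + 1 + 2 = 12.
Remaining: 16 − 12 = 4 eighth notes, which is a half note.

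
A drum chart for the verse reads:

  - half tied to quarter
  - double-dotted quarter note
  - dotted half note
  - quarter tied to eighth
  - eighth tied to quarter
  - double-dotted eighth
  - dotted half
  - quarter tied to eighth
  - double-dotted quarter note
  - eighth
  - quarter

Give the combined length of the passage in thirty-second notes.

155

Express everything in thirty-second notes: half tied to quarter (half + quarter) = 24; double-dotted quarter note = 14; dotted half note = 24; quarter tied to eighth (quarter + eighth) = 12; eighth tied to quarter (eighth + quarter) = 12; double-dotted eighth = 7; dotted half = 24; quarter tied to eighth (quarter + eighth) = 12; double-dotted quarter note = 14; eighth = 4; quarter = 8.
Sum: 24 + 14 + 24 + 12 + 12 + 7 + 24 + 12 + 14 + 4 + 8 = 155 thirty-second notes.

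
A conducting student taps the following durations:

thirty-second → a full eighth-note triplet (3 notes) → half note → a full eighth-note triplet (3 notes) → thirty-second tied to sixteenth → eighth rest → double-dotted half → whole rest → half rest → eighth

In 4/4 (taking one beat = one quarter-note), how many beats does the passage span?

15

One quarter-note beat = 8 thirty-second notes.
Convert each value to thirty-second notes: thirty-second = 1; a full eighth-note triplet (3 notes) (three triplet eighths span one quarter) = 8; half note = 16; a full eighth-note triplet (3 notes) (three triplet eighths span one quarter) = 8; thirty-second tied to sixteenth (thirty-second + sixteenth) = 3; eighth rest = 4; double-dotted half = 28; whole rest = 32; half rest = 16; eighth = 4.
Altogether 1 + 8 + 16 + 8 + 3 + 4 + 28 + 32 + 16 + 4 = 120.
120 ÷ 8 = 15 beats.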